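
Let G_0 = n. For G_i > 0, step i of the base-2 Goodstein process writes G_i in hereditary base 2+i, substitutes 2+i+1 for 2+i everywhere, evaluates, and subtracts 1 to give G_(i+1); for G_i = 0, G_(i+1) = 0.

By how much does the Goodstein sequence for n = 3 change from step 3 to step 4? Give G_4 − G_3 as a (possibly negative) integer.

[0] 3 ≡ 2 + 1 (base 2). Lift 3: 4. −1: 3.
[1] 3 ≡ 3 (base 3). Lift 4: 4. −1: 3.
[2] 3 ≡ 3 (base 4). Lift 5: 3. −1: 2.
[3] 2 ≡ 2 (base 5). Lift 6: 2. −1: 1.

-1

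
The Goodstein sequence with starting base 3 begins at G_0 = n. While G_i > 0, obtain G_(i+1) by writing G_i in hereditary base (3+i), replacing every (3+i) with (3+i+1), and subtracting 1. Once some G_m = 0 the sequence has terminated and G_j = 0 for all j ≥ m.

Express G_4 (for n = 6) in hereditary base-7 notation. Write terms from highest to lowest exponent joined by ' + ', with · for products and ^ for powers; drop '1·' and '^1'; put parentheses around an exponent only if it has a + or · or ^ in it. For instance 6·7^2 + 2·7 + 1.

G_0=6  [base 3] 2·3  →[3↦4]→  2·4 = 8  −1 ⇒ G_1=7
G_1=7  [base 4] 4 + 3  →[4↦5]→  5 + 3 = 8  −1 ⇒ G_2=7
G_2=7  [base 5] 5 + 2  →[5↦6]→  6 + 2 = 8  −1 ⇒ G_3=7
G_3=7  [base 6] 6 + 1  →[6↦7]→  7 + 1 = 8  −1 ⇒ G_4=7
G_4=7  [base 7] 7  →[7↦8]→  8 = 8  −1 ⇒ G_5=7

7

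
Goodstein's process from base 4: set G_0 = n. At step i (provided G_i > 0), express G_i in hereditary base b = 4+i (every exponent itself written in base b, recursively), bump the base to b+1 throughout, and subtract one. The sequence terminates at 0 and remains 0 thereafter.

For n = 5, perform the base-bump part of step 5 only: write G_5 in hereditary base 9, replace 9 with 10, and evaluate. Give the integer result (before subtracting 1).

2

G_0 = 5. HB_4(5) = 4 + 1. Bump = 6. G_1 = 5.
G_1 = 5. HB_5(5) = 5. Bump = 6. G_2 = 5.
G_2 = 5. HB_6(5) = 5. Bump = 5. G_3 = 4.
G_3 = 4. HB_7(4) = 4. Bump = 4. G_4 = 3.
G_4 = 3. HB_8(3) = 3. Bump = 3. G_5 = 2.
G_5 = 2. HB_9(2) = 2. Bump = 2. G_6 = 1.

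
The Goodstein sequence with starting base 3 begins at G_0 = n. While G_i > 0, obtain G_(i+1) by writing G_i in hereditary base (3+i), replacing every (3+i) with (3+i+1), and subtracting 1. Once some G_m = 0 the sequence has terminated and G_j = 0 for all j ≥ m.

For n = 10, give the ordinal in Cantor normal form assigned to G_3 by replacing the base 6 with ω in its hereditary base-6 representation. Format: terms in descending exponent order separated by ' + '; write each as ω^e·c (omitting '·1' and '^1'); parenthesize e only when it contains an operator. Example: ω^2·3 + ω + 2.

(0) 10|_3 = 3^2 + 1 ↦ 4^2 + 1|_4 = 17 ⇒ 16
(1) 16|_4 = 4^2 ↦ 5^2|_5 = 25 ⇒ 24
(2) 24|_5 = 4·5 + 4 ↦ 4·6 + 4|_6 = 28 ⇒ 27
(3) 27|_6 = 4·6 + 3 ↦ 4·7 + 3|_7 = 31 ⇒ 30

ω·4 + 3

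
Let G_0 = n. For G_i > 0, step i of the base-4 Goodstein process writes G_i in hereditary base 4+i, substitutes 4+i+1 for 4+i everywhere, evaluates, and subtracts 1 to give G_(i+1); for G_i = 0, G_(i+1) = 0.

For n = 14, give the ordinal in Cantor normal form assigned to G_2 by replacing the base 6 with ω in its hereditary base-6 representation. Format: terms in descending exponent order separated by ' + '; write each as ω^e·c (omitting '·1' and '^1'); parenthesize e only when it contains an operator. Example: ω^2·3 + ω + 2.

G_0 = 14. HB_4(14) = 3·4 + 2. Bump = 17. G_1 = 16.
G_1 = 16. HB_5(16) = 3·5 + 1. Bump = 19. G_2 = 18.

ω·3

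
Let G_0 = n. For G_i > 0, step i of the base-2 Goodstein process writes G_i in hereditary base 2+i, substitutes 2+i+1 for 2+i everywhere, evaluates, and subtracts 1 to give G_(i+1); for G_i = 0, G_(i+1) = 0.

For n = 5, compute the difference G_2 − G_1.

step 0: 5 = 2^2 + 1; sub 3 for 2: 3^3 + 1; = 28; G_1 = 28−1 = 27
step 1: 27 = 3^3; sub 4 for 3: 4^4; = 256; G_2 = 256−1 = 255

228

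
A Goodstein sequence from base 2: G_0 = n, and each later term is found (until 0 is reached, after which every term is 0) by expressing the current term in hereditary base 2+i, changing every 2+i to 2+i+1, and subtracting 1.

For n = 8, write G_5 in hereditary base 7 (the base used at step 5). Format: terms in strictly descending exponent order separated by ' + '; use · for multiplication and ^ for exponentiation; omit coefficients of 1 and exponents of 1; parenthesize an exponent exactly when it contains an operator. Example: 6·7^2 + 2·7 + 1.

2·7^7 + 2·7^2 + 7 + 4

8 —HB2→ 2^(2 + 1) —bump→ 3^(3 + 1) = 81 —(−1)→ 80
80 —HB3→ 2·3^3 + 2·3^2 + 2·3 + 2 —bump→ 2·4^4 + 2·4^2 + 2·4 + 2 = 554 —(−1)→ 553
553 —HB4→ 2·4^4 + 2·4^2 + 2·4 + 1 —bump→ 2·5^5 + 2·5^2 + 2·5 + 1 = 6311 —(−1)→ 6310
6310 —HB5→ 2·5^5 + 2·5^2 + 2·5 —bump→ 2·6^6 + 2·6^2 + 2·6 = 93396 —(−1)→ 93395
93395 —HB6→ 2·6^6 + 2·6^2 + 6 + 5 —bump→ 2·7^7 + 2·7^2 + 7 + 5 = 1647196 —(−1)→ 1647195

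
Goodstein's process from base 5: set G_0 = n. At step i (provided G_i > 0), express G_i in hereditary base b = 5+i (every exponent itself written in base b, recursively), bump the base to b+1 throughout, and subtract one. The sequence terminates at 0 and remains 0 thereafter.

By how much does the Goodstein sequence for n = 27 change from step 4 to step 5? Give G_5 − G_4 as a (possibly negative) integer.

6

(0) 27|_5 = 5^2 + 2 ↦ 6^2 + 2|_6 = 38 ⇒ 37
(1) 37|_6 = 6^2 + 1 ↦ 7^2 + 1|_7 = 50 ⇒ 49
(2) 49|_7 = 7^2 ↦ 8^2|_8 = 64 ⇒ 63
(3) 63|_8 = 7·8 + 7 ↦ 7·9 + 7|_9 = 70 ⇒ 69
(4) 69|_9 = 7·9 + 6 ↦ 7·10 + 6|_10 = 76 ⇒ 75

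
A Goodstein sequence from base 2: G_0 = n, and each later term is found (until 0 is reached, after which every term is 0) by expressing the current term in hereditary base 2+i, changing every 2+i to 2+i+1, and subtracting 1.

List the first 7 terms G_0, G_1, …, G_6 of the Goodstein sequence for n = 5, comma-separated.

G_0=5  [base 2] 2^2 + 1  →[2↦3]→  3^3 + 1 = 28  −1 ⇒ G_1=27
G_1=27  [base 3] 3^3  →[3↦4]→  4^4 = 256  −1 ⇒ G_2=255
G_2=255  [base 4] 3·4^3 + 3·4^2 + 3·4 + 3  →[4↦5]→  3·5^3 + 3·5^2 + 3·5 + 3 = 468  −1 ⇒ G_3=467
G_3=467  [base 5] 3·5^3 + 3·5^2 + 3·5 + 2  →[5↦6]→  3·6^3 + 3·6^2 + 3·6 + 2 = 776  −1 ⇒ G_4=775
G_4=775  [base 6] 3·6^3 + 3·6^2 + 3·6 + 1  →[6↦7]→  3·7^3 + 3·7^2 + 3·7 + 1 = 1198  −1 ⇒ G_5=1197
G_5=1197  [base 7] 3·7^3 + 3·7^2 + 3·7  →[7↦8]→  3·8^3 + 3·8^2 + 3·8 = 1752  −1 ⇒ G_6=1751

5, 27, 255, 467, 775, 1197, 1751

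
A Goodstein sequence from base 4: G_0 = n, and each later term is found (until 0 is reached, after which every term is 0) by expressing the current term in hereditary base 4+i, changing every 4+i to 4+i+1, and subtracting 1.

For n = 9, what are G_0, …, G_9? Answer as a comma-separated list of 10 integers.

i=0: 9 = 2·4 + 1 (b=4); 4→5: 2·5 + 1 = 11; 11−1 = 10
i=1: 10 = 2·5 (b=5); 5→6: 2·6 = 12; 12−1 = 11
i=2: 11 = 6 + 5 (b=6); 6→7: 7 + 5 = 12; 12−1 = 11
i=3: 11 = 7 + 4 (b=7); 7→8: 8 + 4 = 12; 12−1 = 11
i=4: 11 = 8 + 3 (b=8); 8→9: 9 + 3 = 12; 12−1 = 11
i=5: 11 = 9 + 2 (b=9); 9→10: 10 + 2 = 12; 12−1 = 11
i=6: 11 = 10 + 1 (b=10); 10→11: 11 + 1 = 12; 12−1 = 11
i=7: 11 = 11 (b=11); 11→12: 12 = 12; 12−1 = 11
i=8: 11 = 11 (b=12); 12→13: 11 = 11; 11−1 = 10

9, 10, 11, 11, 11, 11, 11, 11, 11, 10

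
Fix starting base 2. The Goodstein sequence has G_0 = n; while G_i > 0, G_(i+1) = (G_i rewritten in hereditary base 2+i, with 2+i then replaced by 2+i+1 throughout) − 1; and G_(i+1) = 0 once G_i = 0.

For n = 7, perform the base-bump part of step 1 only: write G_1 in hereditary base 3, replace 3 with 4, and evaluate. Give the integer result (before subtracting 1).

260

step 0: 7 = 2^2 + 2 + 1; sub 3 for 2: 3^3 + 3 + 1; = 31; G_1 = 31−1 = 30
step 1: 30 = 3^3 + 3; sub 4 for 3: 4^4 + 4; = 260; G_2 = 260−1 = 259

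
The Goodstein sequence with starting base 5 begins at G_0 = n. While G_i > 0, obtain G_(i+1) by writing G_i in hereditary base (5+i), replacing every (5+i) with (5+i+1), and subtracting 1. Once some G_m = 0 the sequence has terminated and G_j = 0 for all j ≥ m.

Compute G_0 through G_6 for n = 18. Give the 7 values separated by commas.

18, 20, 22, 24, 26, 27, 28

[0] 18 ≡ 3·5 + 3 (base 5). Lift 6: 21. −1: 20.
[1] 20 ≡ 3·6 + 2 (base 6). Lift 7: 23. −1: 22.
[2] 22 ≡ 3·7 + 1 (base 7). Lift 8: 25. −1: 24.
[3] 24 ≡ 3·8 (base 8). Lift 9: 27. −1: 26.
[4] 26 ≡ 2·9 + 8 (base 9). Lift 10: 28. −1: 27.
[5] 27 ≡ 2·10 + 7 (base 10). Lift 11: 29. −1: 28.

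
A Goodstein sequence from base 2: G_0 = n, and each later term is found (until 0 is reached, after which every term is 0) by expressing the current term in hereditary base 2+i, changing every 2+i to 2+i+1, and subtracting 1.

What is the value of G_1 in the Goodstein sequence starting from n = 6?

6 —HB2→ 2^2 + 2 —bump→ 3^3 + 3 = 30 —(−1)→ 29
29 —HB3→ 3^3 + 2 —bump→ 4^4 + 2 = 258 —(−1)→ 257

29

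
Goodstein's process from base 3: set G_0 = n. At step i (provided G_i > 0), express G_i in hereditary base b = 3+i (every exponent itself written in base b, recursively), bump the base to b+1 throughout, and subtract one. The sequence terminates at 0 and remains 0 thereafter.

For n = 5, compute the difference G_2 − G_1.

[0] 5 ≡ 3 + 2 (base 3). Lift 4: 6. −1: 5.
[1] 5 ≡ 4 + 1 (base 4). Lift 5: 6. −1: 5.

0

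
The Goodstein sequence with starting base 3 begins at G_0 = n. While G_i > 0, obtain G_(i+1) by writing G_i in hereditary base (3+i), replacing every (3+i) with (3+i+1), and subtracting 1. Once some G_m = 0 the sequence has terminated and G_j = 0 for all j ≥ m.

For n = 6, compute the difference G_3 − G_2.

0

i=0: 6 = 2·3 (b=3); 3→4: 2·4 = 8; 8−1 = 7
i=1: 7 = 4 + 3 (b=4); 4→5: 5 + 3 = 8; 8−1 = 7
i=2: 7 = 5 + 2 (b=5); 5→6: 6 + 2 = 8; 8−1 = 7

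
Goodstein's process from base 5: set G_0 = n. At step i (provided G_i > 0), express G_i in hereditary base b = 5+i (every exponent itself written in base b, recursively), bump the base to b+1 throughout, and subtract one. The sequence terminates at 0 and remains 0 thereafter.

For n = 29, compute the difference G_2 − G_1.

12

29 —HB5→ 5^2 + 4 —bump→ 6^2 + 4 = 40 —(−1)→ 39
39 —HB6→ 6^2 + 3 —bump→ 7^2 + 3 = 52 —(−1)→ 51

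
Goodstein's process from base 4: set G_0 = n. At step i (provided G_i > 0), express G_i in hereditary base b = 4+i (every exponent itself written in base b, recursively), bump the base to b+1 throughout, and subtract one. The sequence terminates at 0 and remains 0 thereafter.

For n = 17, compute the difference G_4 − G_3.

G_0 = 17. HB_4(17) = 4^2 + 1. Bump = 26. G_1 = 25.
G_1 = 25. HB_5(25) = 5^2. Bump = 36. G_2 = 35.
G_2 = 35. HB_6(35) = 5·6 + 5. Bump = 40. G_3 = 39.
G_3 = 39. HB_7(39) = 5·7 + 4. Bump = 44. G_4 = 43.

4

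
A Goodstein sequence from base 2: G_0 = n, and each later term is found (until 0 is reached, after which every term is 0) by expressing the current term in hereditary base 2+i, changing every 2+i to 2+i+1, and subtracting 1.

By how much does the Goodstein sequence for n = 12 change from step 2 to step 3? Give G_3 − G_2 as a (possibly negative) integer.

G_0 = 12. HB_2(12) = 2^(2 + 1) + 2^2. Bump = 108. G_1 = 107.
G_1 = 107. HB_3(107) = 3^(3 + 1) + 2·3^2 + 2·3 + 2. Bump = 1066. G_2 = 1065.
G_2 = 1065. HB_4(1065) = 4^(4 + 1) + 2·4^2 + 2·4 + 1. Bump = 15686. G_3 = 15685.

14620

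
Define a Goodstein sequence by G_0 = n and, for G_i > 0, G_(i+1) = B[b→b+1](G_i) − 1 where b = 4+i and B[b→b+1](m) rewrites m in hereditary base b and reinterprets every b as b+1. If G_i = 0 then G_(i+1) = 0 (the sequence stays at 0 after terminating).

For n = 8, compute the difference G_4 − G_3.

0

step 0: 8 = 2·4; sub 5 for 4: 2·5; = 10; G_1 = 10−1 = 9
step 1: 9 = 5 + 4; sub 6 for 5: 6 + 4; = 10; G_2 = 10−1 = 9
step 2: 9 = 6 + 3; sub 7 for 6: 7 + 3; = 10; G_3 = 10−1 = 9
step 3: 9 = 7 + 2; sub 8 for 7: 8 + 2; = 10; G_4 = 10−1 = 9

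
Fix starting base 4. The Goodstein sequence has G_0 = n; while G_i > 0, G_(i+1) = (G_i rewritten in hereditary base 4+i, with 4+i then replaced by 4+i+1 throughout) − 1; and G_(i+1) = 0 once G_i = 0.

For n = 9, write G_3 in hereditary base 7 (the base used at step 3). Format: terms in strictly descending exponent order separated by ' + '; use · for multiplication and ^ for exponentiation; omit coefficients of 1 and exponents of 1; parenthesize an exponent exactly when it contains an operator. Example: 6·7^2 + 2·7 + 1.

7 + 4

G_0=9  [base 4] 2·4 + 1  →[4↦5]→  2·5 + 1 = 11  −1 ⇒ G_1=10
G_1=10  [base 5] 2·5  →[5↦6]→  2·6 = 12  −1 ⇒ G_2=11
G_2=11  [base 6] 6 + 5  →[6↦7]→  7 + 5 = 12  −1 ⇒ G_3=11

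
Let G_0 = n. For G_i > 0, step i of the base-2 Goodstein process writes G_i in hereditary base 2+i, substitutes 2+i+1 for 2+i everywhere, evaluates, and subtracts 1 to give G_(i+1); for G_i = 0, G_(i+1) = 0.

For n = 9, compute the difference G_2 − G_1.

942

[0] 9 ≡ 2^(2 + 1) + 1 (base 2). Lift 3: 82. −1: 81.
[1] 81 ≡ 3^(3 + 1) (base 3). Lift 4: 1024. −1: 1023.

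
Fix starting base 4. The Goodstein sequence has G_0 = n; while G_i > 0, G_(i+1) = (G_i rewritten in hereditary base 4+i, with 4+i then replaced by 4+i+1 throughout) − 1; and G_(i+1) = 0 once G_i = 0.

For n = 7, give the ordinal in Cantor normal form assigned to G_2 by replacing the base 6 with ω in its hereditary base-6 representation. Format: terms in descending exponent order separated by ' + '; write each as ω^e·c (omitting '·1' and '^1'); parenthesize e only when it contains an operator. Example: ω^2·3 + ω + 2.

ω + 1

[0] 7 ≡ 4 + 3 (base 4). Lift 5: 8. −1: 7.
[1] 7 ≡ 5 + 2 (base 5). Lift 6: 8. −1: 7.
[2] 7 ≡ 6 + 1 (base 6). Lift 7: 8. −1: 7.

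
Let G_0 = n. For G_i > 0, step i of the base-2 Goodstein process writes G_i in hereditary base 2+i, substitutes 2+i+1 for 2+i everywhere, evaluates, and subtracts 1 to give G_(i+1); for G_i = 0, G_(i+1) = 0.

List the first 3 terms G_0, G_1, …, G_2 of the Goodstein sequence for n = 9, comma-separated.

G_0=9  [base 2] 2^(2 + 1) + 1  →[2↦3]→  3^(3 + 1) + 1 = 82  −1 ⇒ G_1=81
G_1=81  [base 3] 3^(3 + 1)  →[3↦4]→  4^(4 + 1) = 1024  −1 ⇒ G_2=1023

9, 81, 1023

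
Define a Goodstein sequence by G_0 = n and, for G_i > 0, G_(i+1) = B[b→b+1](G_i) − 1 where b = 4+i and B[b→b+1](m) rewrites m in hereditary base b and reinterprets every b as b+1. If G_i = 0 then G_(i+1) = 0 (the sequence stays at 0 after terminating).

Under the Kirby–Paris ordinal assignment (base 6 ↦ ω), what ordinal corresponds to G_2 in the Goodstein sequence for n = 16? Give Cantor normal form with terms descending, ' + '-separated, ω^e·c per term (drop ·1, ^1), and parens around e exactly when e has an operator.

ω·4 + 3

i=0: 16 = 4^2 (b=4); 4→5: 5^2 = 25; 25−1 = 24
i=1: 24 = 4·5 + 4 (b=5); 5→6: 4·6 + 4 = 28; 28−1 = 27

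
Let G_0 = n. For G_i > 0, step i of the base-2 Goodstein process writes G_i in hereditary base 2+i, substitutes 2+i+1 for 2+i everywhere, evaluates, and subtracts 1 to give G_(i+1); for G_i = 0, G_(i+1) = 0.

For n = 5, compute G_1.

27

G_0=5  [base 2] 2^2 + 1  →[2↦3]→  3^3 + 1 = 28  −1 ⇒ G_1=27
G_1=27  [base 3] 3^3  →[3↦4]→  4^4 = 256  −1 ⇒ G_2=255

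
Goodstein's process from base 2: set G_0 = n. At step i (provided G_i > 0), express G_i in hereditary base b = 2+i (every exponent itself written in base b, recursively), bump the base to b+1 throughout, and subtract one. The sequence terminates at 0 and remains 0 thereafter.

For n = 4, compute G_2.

(0) 4|_2 = 2^2 ↦ 3^3|_3 = 27 ⇒ 26
(1) 26|_3 = 2·3^2 + 2·3 + 2 ↦ 2·4^2 + 2·4 + 2|_4 = 42 ⇒ 41
(2) 41|_4 = 2·4^2 + 2·4 + 1 ↦ 2·5^2 + 2·5 + 1|_5 = 61 ⇒ 60

41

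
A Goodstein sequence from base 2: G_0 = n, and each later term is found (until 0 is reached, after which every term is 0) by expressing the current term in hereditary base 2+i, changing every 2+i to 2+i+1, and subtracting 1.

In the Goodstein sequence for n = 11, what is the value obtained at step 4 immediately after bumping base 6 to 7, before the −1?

step 0: 11 = 2^(2 + 1) + 2 + 1; sub 3 for 2: 3^(3 + 1) + 3 + 1; = 85; G_1 = 85−1 = 84
step 1: 84 = 3^(3 + 1) + 3; sub 4 for 3: 4^(4 + 1) + 4; = 1028; G_2 = 1028−1 = 1027
step 2: 1027 = 4^(4 + 1) + 3; sub 5 for 4: 5^(5 + 1) + 3; = 15628; G_3 = 15628−1 = 15627
step 3: 15627 = 5^(5 + 1) + 2; sub 6 for 5: 6^(6 + 1) + 2; = 279938; G_4 = 279938−1 = 279937
step 4: 279937 = 6^(6 + 1) + 1; sub 7 for 6: 7^(7 + 1) + 1; = 5764802; G_5 = 5764802−1 = 5764801

5764802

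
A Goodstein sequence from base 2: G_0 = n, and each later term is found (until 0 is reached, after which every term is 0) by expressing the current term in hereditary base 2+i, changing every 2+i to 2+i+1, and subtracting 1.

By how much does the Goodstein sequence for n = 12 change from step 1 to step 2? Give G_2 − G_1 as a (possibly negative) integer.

(0) 12|_2 = 2^(2 + 1) + 2^2 ↦ 3^(3 + 1) + 3^3|_3 = 108 ⇒ 107
(1) 107|_3 = 3^(3 + 1) + 2·3^2 + 2·3 + 2 ↦ 4^(4 + 1) + 2·4^2 + 2·4 + 2|_4 = 1066 ⇒ 1065

958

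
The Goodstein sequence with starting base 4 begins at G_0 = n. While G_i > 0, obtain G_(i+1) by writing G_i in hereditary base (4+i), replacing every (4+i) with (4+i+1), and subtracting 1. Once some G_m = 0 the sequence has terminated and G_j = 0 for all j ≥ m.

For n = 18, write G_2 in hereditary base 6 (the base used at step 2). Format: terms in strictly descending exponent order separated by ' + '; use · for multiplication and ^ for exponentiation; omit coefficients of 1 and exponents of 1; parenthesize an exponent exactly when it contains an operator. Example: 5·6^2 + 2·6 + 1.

6^2

G_0=18  [base 4] 4^2 + 2  →[4↦5]→  5^2 + 2 = 27  −1 ⇒ G_1=26
G_1=26  [base 5] 5^2 + 1  →[5↦6]→  6^2 + 1 = 37  −1 ⇒ G_2=36
G_2=36  [base 6] 6^2  →[6↦7]→  7^2 = 49  −1 ⇒ G_3=48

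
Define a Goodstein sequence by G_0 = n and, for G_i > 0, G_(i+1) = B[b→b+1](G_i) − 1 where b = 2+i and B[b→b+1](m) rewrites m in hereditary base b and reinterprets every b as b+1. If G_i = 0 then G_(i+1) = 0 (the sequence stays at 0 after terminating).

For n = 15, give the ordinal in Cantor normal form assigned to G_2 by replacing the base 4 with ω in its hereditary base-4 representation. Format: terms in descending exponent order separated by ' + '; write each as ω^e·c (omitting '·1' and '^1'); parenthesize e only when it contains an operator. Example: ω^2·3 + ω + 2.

i=0: 15 = 2^(2 + 1) + 2^2 + 2 + 1 (b=2); 2→3: 3^(3 + 1) + 3^3 + 3 + 1 = 112; 112−1 = 111
i=1: 111 = 3^(3 + 1) + 3^3 + 3 (b=3); 3→4: 4^(4 + 1) + 4^4 + 4 = 1284; 1284−1 = 1283
i=2: 1283 = 4^(4 + 1) + 4^4 + 3 (b=4); 4→5: 5^(5 + 1) + 5^5 + 3 = 18753; 18753−1 = 18752

ω^(ω + 1) + ω^ω + 3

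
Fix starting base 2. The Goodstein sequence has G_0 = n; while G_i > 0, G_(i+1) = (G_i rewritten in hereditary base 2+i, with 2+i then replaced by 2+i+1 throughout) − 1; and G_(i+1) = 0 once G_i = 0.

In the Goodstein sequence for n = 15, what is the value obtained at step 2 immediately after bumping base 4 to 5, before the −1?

G_0 = 15. HB_2(15) = 2^(2 + 1) + 2^2 + 2 + 1. Bump = 112. G_1 = 111.
G_1 = 111. HB_3(111) = 3^(3 + 1) + 3^3 + 3. Bump = 1284. G_2 = 1283.
G_2 = 1283. HB_4(1283) = 4^(4 + 1) + 4^4 + 3. Bump = 18753. G_3 = 18752.

18753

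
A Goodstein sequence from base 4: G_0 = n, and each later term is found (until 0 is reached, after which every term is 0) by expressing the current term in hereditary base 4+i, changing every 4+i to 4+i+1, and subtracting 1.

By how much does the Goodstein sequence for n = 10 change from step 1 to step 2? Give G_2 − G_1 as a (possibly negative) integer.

1

(0) 10|_4 = 2·4 + 2 ↦ 2·5 + 2|_5 = 12 ⇒ 11
(1) 11|_5 = 2·5 + 1 ↦ 2·6 + 1|_6 = 13 ⇒ 12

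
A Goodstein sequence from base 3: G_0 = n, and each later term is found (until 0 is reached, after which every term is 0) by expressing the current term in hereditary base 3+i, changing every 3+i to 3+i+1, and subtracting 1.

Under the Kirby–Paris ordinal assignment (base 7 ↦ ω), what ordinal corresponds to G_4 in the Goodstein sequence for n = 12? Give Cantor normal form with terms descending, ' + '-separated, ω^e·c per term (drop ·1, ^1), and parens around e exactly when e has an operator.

12 —HB3→ 3^2 + 3 —bump→ 4^2 + 4 = 20 —(−1)→ 19
19 —HB4→ 4^2 + 3 —bump→ 5^2 + 3 = 28 —(−1)→ 27
27 —HB5→ 5^2 + 2 —bump→ 6^2 + 2 = 38 —(−1)→ 37
37 —HB6→ 6^2 + 1 —bump→ 7^2 + 1 = 50 —(−1)→ 49

ω^2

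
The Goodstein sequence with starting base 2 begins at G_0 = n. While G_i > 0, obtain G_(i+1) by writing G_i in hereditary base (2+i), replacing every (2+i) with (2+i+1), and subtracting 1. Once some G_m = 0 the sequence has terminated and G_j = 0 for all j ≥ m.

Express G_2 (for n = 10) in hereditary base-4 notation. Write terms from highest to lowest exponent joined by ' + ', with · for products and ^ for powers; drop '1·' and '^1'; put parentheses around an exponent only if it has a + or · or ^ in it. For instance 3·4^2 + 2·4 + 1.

(0) 10|_2 = 2^(2 + 1) + 2 ↦ 3^(3 + 1) + 3|_3 = 84 ⇒ 83
(1) 83|_3 = 3^(3 + 1) + 2 ↦ 4^(4 + 1) + 2|_4 = 1026 ⇒ 1025
(2) 1025|_4 = 4^(4 + 1) + 1 ↦ 5^(5 + 1) + 1|_5 = 15626 ⇒ 15625

4^(4 + 1) + 1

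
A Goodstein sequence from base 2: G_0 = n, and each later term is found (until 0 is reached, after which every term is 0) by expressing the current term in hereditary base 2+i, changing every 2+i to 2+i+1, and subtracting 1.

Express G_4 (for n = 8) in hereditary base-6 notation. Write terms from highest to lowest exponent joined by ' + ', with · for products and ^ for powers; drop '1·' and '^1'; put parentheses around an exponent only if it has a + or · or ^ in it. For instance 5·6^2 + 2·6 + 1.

2·6^6 + 2·6^2 + 6 + 5

[0] 8 ≡ 2^(2 + 1) (base 2). Lift 3: 81. −1: 80.
[1] 80 ≡ 2·3^3 + 2·3^2 + 2·3 + 2 (base 3). Lift 4: 554. −1: 553.
[2] 553 ≡ 2·4^4 + 2·4^2 + 2·4 + 1 (base 4). Lift 5: 6311. −1: 6310.
[3] 6310 ≡ 2·5^5 + 2·5^2 + 2·5 (base 5). Lift 6: 93396. −1: 93395.
[4] 93395 ≡ 2·6^6 + 2·6^2 + 6 + 5 (base 6). Lift 7: 1647196. −1: 1647195.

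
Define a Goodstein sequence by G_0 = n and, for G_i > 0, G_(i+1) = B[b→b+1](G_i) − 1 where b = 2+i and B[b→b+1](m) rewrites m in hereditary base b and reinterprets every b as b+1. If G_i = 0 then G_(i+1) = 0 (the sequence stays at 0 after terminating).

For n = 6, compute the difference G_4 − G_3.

base 2: 6 = 2^2 + 2; at 3: 3^3 + 3 = 30; next = 29
base 3: 29 = 3^3 + 2; at 4: 4^4 + 2 = 258; next = 257
base 4: 257 = 4^4 + 1; at 5: 5^5 + 1 = 3126; next = 3125
base 5: 3125 = 5^5; at 6: 6^6 = 46656; next = 46655

43530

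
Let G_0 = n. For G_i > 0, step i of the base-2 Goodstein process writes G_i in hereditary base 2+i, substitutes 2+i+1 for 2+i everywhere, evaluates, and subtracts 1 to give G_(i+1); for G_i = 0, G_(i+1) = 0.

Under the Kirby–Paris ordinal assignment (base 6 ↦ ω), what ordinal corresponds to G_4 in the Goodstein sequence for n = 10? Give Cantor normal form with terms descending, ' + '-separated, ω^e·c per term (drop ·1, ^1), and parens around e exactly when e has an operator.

[0] 10 ≡ 2^(2 + 1) + 2 (base 2). Lift 3: 84. −1: 83.
[1] 83 ≡ 3^(3 + 1) + 2 (base 3). Lift 4: 1026. −1: 1025.
[2] 1025 ≡ 4^(4 + 1) + 1 (base 4). Lift 5: 15626. −1: 15625.
[3] 15625 ≡ 5^(5 + 1) (base 5). Lift 6: 279936. −1: 279935.

ω^ω·5 + ω^5·5 + ω^4·5 + ω^3·5 + ω^2·5 + ω·5 + 5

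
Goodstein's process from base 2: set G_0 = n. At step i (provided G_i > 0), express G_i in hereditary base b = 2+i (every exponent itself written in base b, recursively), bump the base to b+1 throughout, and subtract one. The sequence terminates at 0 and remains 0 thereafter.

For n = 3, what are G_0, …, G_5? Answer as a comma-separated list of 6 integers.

step 0: 3 = 2 + 1; sub 3 for 2: 3 + 1; = 4; G_1 = 4−1 = 3
step 1: 3 = 3; sub 4 for 3: 4; = 4; G_2 = 4−1 = 3
step 2: 3 = 3; sub 5 for 4: 3; = 3; G_3 = 3−1 = 2
step 3: 2 = 2; sub 6 for 5: 2; = 2; G_4 = 2−1 = 1
step 4: 1 = 1; sub 7 for 6: 1; = 1; G_5 = 1−1 = 0

3, 3, 3, 2, 1, 0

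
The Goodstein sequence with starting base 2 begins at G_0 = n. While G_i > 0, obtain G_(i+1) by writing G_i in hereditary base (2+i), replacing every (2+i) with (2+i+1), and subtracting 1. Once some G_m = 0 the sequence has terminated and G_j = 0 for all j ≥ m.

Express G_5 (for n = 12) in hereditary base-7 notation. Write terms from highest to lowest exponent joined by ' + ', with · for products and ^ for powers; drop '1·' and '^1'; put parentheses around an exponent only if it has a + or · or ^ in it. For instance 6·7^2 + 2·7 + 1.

G_0=12  [base 2] 2^(2 + 1) + 2^2  →[2↦3]→  3^(3 + 1) + 3^3 = 108  −1 ⇒ G_1=107
G_1=107  [base 3] 3^(3 + 1) + 2·3^2 + 2·3 + 2  →[3↦4]→  4^(4 + 1) + 2·4^2 + 2·4 + 2 = 1066  −1 ⇒ G_2=1065
G_2=1065  [base 4] 4^(4 + 1) + 2·4^2 + 2·4 + 1  →[4↦5]→  5^(5 + 1) + 2·5^2 + 2·5 + 1 = 15686  −1 ⇒ G_3=15685
G_3=15685  [base 5] 5^(5 + 1) + 2·5^2 + 2·5  →[5↦6]→  6^(6 + 1) + 2·6^2 + 2·6 = 280020  −1 ⇒ G_4=280019
G_4=280019  [base 6] 6^(6 + 1) + 2·6^2 + 6 + 5  →[6↦7]→  7^(7 + 1) + 2·7^2 + 7 + 5 = 5764911  −1 ⇒ G_5=5764910
G_5=5764910  [base 7] 7^(7 + 1) + 2·7^2 + 7 + 4  →[7↦8]→  8^(8 + 1) + 2·8^2 + 8 + 4 = 134217868  −1 ⇒ G_6=134217867

7^(7 + 1) + 2·7^2 + 7 + 4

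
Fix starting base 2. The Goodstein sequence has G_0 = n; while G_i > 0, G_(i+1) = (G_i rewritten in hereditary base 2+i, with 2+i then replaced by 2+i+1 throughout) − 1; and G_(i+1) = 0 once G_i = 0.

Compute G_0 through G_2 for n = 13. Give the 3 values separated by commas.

13, 108, 1279

step 0: 13 = 2^(2 + 1) + 2^2 + 1; sub 3 for 2: 3^(3 + 1) + 3^3 + 1; = 109; G_1 = 109−1 = 108
step 1: 108 = 3^(3 + 1) + 3^3; sub 4 for 3: 4^(4 + 1) + 4^4; = 1280; G_2 = 1280−1 = 1279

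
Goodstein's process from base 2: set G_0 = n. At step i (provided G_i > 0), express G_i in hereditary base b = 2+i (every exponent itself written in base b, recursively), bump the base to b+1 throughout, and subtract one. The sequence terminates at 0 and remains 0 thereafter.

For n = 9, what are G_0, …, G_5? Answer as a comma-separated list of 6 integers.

9, 81, 1023, 9842, 140743, 2471826

G_0 = 9. HB_2(9) = 2^(2 + 1) + 1. Bump = 82. G_1 = 81.
G_1 = 81. HB_3(81) = 3^(3 + 1). Bump = 1024. G_2 = 1023.
G_2 = 1023. HB_4(1023) = 3·4^4 + 3·4^3 + 3·4^2 + 3·4 + 3. Bump = 9843. G_3 = 9842.
G_3 = 9842. HB_5(9842) = 3·5^5 + 3·5^3 + 3·5^2 + 3·5 + 2. Bump = 140744. G_4 = 140743.
G_4 = 140743. HB_6(140743) = 3·6^6 + 3·6^3 + 3·6^2 + 3·6 + 1. Bump = 2471827. G_5 = 2471826.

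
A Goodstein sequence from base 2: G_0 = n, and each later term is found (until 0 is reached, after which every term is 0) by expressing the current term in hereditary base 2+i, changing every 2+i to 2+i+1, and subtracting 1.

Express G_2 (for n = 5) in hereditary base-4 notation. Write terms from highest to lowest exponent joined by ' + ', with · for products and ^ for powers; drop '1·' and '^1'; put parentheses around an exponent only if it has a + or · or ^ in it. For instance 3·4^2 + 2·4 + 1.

base 2: 5 = 2^2 + 1; at 3: 3^3 + 1 = 28; next = 27
base 3: 27 = 3^3; at 4: 4^4 = 256; next = 255

3·4^3 + 3·4^2 + 3·4 + 3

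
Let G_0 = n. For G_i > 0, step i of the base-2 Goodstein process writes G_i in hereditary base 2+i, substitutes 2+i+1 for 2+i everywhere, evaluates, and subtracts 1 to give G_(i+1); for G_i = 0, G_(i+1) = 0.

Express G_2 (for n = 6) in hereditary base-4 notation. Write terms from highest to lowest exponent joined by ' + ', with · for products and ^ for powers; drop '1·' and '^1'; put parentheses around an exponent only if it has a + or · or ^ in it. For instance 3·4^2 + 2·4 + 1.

[0] 6 ≡ 2^2 + 2 (base 2). Lift 3: 30. −1: 29.
[1] 29 ≡ 3^3 + 2 (base 3). Lift 4: 258. −1: 257.
[2] 257 ≡ 4^4 + 1 (base 4). Lift 5: 3126. −1: 3125.

4^4 + 1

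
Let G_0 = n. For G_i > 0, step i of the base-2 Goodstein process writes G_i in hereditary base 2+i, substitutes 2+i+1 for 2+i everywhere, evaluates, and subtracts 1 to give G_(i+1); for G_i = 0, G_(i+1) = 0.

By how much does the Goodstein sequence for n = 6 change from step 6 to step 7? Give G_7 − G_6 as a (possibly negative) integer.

144904

G_0 = 6. HB_2(6) = 2^2 + 2. Bump = 30. G_1 = 29.
G_1 = 29. HB_3(29) = 3^3 + 2. Bump = 258. G_2 = 257.
G_2 = 257. HB_4(257) = 4^4 + 1. Bump = 3126. G_3 = 3125.
G_3 = 3125. HB_5(3125) = 5^5. Bump = 46656. G_4 = 46655.
G_4 = 46655. HB_6(46655) = 5·6^5 + 5·6^4 + 5·6^3 + 5·6^2 + 5·6 + 5. Bump = 98040. G_5 = 98039.
G_5 = 98039. HB_7(98039) = 5·7^5 + 5·7^4 + 5·7^3 + 5·7^2 + 5·7 + 4. Bump = 187244. G_6 = 187243.
G_6 = 187243. HB_8(187243) = 5·8^5 + 5·8^4 + 5·8^3 + 5·8^2 + 5·8 + 3. Bump = 332148. G_7 = 332147.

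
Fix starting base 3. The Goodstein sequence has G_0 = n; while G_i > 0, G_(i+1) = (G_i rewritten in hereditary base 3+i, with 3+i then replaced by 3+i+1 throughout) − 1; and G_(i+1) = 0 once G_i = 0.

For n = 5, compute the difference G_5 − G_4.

G_0 = 5. HB_3(5) = 3 + 2. Bump = 6. G_1 = 5.
G_1 = 5. HB_4(5) = 4 + 1. Bump = 6. G_2 = 5.
G_2 = 5. HB_5(5) = 5. Bump = 6. G_3 = 5.
G_3 = 5. HB_6(5) = 5. Bump = 5. G_4 = 4.
G_4 = 4. HB_7(4) = 4. Bump = 4. G_5 = 3.

-1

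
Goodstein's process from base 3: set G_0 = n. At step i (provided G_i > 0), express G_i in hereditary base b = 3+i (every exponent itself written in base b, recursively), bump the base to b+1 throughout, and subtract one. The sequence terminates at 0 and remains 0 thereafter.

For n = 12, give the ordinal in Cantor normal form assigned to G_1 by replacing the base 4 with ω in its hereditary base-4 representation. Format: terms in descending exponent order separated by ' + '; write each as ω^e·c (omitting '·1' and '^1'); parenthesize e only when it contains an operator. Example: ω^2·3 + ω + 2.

G_0 = 12. HB_3(12) = 3^2 + 3. Bump = 20. G_1 = 19.
G_1 = 19. HB_4(19) = 4^2 + 3. Bump = 28. G_2 = 27.

ω^2 + 3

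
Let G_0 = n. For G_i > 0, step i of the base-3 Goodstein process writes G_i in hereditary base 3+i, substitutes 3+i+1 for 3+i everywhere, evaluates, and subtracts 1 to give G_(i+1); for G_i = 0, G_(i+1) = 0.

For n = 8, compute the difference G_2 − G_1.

G_0=8  [base 3] 2·3 + 2  →[3↦4]→  2·4 + 2 = 10  −1 ⇒ G_1=9
G_1=9  [base 4] 2·4 + 1  →[4↦5]→  2·5 + 1 = 11  −1 ⇒ G_2=10

1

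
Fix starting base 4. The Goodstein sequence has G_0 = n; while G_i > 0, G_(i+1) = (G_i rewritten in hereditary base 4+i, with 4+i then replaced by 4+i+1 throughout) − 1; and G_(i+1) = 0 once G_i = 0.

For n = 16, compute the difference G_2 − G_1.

base 4: 16 = 4^2; at 5: 5^2 = 25; next = 24
base 5: 24 = 4·5 + 4; at 6: 4·6 + 4 = 28; next = 27

3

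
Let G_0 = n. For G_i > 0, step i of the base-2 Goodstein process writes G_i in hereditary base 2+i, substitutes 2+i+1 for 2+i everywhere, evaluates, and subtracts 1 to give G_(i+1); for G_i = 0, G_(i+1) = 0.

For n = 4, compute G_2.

41

G_0=4  [base 2] 2^2  →[2↦3]→  3^3 = 27  −1 ⇒ G_1=26
G_1=26  [base 3] 2·3^2 + 2·3 + 2  →[3↦4]→  2·4^2 + 2·4 + 2 = 42  −1 ⇒ G_2=41
G_2=41  [base 4] 2·4^2 + 2·4 + 1  →[4↦5]→  2·5^2 + 2·5 + 1 = 61  −1 ⇒ G_3=60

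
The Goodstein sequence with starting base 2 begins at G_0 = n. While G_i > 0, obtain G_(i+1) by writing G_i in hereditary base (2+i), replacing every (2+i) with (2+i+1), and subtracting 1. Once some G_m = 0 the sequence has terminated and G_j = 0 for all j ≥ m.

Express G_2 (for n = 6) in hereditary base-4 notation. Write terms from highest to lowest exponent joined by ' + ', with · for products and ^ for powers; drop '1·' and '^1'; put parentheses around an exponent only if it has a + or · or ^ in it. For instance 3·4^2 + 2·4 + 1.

4^4 + 1

i=0: 6 = 2^2 + 2 (b=2); 2→3: 3^3 + 3 = 30; 30−1 = 29
i=1: 29 = 3^3 + 2 (b=3); 3→4: 4^4 + 2 = 258; 258−1 = 257
i=2: 257 = 4^4 + 1 (b=4); 4→5: 5^5 + 1 = 3126; 3126−1 = 3125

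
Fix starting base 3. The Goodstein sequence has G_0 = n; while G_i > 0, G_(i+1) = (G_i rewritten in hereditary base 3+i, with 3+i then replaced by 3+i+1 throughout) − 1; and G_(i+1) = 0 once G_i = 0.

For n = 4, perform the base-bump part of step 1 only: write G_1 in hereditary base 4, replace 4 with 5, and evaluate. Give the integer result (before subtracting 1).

5

[0] 4 ≡ 3 + 1 (base 3). Lift 4: 5. −1: 4.
[1] 4 ≡ 4 (base 4). Lift 5: 5. −1: 4.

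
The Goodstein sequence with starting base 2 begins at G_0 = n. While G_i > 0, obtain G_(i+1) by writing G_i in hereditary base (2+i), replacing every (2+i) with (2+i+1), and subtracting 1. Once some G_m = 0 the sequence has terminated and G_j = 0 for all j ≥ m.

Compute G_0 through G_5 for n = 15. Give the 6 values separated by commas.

G_0=15  [base 2] 2^(2 + 1) + 2^2 + 2 + 1  →[2↦3]→  3^(3 + 1) + 3^3 + 3 + 1 = 112  −1 ⇒ G_1=111
G_1=111  [base 3] 3^(3 + 1) + 3^3 + 3  →[3↦4]→  4^(4 + 1) + 4^4 + 4 = 1284  −1 ⇒ G_2=1283
G_2=1283  [base 4] 4^(4 + 1) + 4^4 + 3  →[4↦5]→  5^(5 + 1) + 5^5 + 3 = 18753  −1 ⇒ G_3=18752
G_3=18752  [base 5] 5^(5 + 1) + 5^5 + 2  →[5↦6]→  6^(6 + 1) + 6^6 + 2 = 326594  −1 ⇒ G_4=326593
G_4=326593  [base 6] 6^(6 + 1) + 6^6 + 1  →[6↦7]→  7^(7 + 1) + 7^7 + 1 = 6588345  −1 ⇒ G_5=6588344

15, 111, 1283, 18752, 326593, 6588344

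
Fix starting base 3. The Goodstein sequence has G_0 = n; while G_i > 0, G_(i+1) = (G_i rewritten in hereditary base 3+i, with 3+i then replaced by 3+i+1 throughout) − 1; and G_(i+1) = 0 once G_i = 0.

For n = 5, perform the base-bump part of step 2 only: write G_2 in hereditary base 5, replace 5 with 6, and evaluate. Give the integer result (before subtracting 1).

6

base 3: 5 = 3 + 2; at 4: 4 + 2 = 6; next = 5
base 4: 5 = 4 + 1; at 5: 5 + 1 = 6; next = 5
base 5: 5 = 5; at 6: 6 = 6; next = 5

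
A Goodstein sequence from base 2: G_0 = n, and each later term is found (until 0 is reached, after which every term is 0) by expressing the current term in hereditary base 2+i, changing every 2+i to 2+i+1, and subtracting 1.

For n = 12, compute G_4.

(0) 12|_2 = 2^(2 + 1) + 2^2 ↦ 3^(3 + 1) + 3^3|_3 = 108 ⇒ 107
(1) 107|_3 = 3^(3 + 1) + 2·3^2 + 2·3 + 2 ↦ 4^(4 + 1) + 2·4^2 + 2·4 + 2|_4 = 1066 ⇒ 1065
(2) 1065|_4 = 4^(4 + 1) + 2·4^2 + 2·4 + 1 ↦ 5^(5 + 1) + 2·5^2 + 2·5 + 1|_5 = 15686 ⇒ 15685
(3) 15685|_5 = 5^(5 + 1) + 2·5^2 + 2·5 ↦ 6^(6 + 1) + 2·6^2 + 2·6|_6 = 280020 ⇒ 280019
(4) 280019|_6 = 6^(6 + 1) + 2·6^2 + 6 + 5 ↦ 7^(7 + 1) + 2·7^2 + 7 + 5|_7 = 5764911 ⇒ 5764910

280019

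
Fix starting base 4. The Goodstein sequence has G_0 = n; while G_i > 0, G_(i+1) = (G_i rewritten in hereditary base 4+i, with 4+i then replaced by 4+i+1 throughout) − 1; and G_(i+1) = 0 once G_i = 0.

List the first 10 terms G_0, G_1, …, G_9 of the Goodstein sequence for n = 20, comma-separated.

20, 29, 39, 51, 65, 81, 99, 107, 115, 123

(0) 20|_4 = 4^2 + 4 ↦ 5^2 + 5|_5 = 30 ⇒ 29
(1) 29|_5 = 5^2 + 4 ↦ 6^2 + 4|_6 = 40 ⇒ 39
(2) 39|_6 = 6^2 + 3 ↦ 7^2 + 3|_7 = 52 ⇒ 51
(3) 51|_7 = 7^2 + 2 ↦ 8^2 + 2|_8 = 66 ⇒ 65
(4) 65|_8 = 8^2 + 1 ↦ 9^2 + 1|_9 = 82 ⇒ 81
(5) 81|_9 = 9^2 ↦ 10^2|_10 = 100 ⇒ 99
(6) 99|_10 = 9·10 + 9 ↦ 9·11 + 9|_11 = 108 ⇒ 107
(7) 107|_11 = 9·11 + 8 ↦ 9·12 + 8|_12 = 116 ⇒ 115
(8) 115|_12 = 9·12 + 7 ↦ 9·13 + 7|_13 = 124 ⇒ 123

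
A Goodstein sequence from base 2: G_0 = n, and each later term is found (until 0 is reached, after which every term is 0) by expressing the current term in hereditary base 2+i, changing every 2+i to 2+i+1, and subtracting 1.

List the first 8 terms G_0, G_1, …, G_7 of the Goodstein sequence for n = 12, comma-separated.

i=0: 12 = 2^(2 + 1) + 2^2 (b=2); 2→3: 3^(3 + 1) + 3^3 = 108; 108−1 = 107
i=1: 107 = 3^(3 + 1) + 2·3^2 + 2·3 + 2 (b=3); 3→4: 4^(4 + 1) + 2·4^2 + 2·4 + 2 = 1066; 1066−1 = 1065
i=2: 1065 = 4^(4 + 1) + 2·4^2 + 2·4 + 1 (b=4); 4→5: 5^(5 + 1) + 2·5^2 + 2·5 + 1 = 15686; 15686−1 = 15685
i=3: 15685 = 5^(5 + 1) + 2·5^2 + 2·5 (b=5); 5→6: 6^(6 + 1) + 2·6^2 + 2·6 = 280020; 280020−1 = 280019
i=4: 280019 = 6^(6 + 1) + 2·6^2 + 6 + 5 (b=6); 6→7: 7^(7 + 1) + 2·7^2 + 7 + 5 = 5764911; 5764911−1 = 5764910
i=5: 5764910 = 7^(7 + 1) + 2·7^2 + 7 + 4 (b=7); 7→8: 8^(8 + 1) + 2·8^2 + 8 + 4 = 134217868; 134217868−1 = 134217867
i=6: 134217867 = 8^(8 + 1) + 2·8^2 + 8 + 3 (b=8); 8→9: 9^(9 + 1) + 2·9^2 + 9 + 3 = 3486784575; 3486784575−1 = 3486784574

12, 107, 1065, 15685, 280019, 5764910, 134217867, 3486784574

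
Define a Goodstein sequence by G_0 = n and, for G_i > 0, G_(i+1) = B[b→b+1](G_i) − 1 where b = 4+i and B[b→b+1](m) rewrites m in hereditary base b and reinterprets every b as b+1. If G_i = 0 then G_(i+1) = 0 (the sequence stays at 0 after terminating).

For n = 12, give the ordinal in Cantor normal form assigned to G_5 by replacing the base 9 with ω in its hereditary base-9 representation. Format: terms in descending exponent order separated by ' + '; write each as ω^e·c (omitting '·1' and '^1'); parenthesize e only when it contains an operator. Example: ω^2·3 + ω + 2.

ω·2

12 —HB4→ 3·4 —bump→ 3·5 = 15 —(−1)→ 14
14 —HB5→ 2·5 + 4 —bump→ 2·6 + 4 = 16 —(−1)→ 15
15 —HB6→ 2·6 + 3 —bump→ 2·7 + 3 = 17 —(−1)→ 16
16 —HB7→ 2·7 + 2 —bump→ 2·8 + 2 = 18 —(−1)→ 17
17 —HB8→ 2·8 + 1 —bump→ 2·9 + 1 = 19 —(−1)→ 18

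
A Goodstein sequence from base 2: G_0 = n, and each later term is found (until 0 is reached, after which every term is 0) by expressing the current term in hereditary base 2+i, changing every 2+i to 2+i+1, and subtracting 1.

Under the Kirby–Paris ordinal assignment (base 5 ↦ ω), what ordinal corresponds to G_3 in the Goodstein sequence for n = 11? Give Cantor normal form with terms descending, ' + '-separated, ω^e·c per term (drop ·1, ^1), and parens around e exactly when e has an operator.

ω^(ω + 1) + 2

base 2: 11 = 2^(2 + 1) + 2 + 1; at 3: 3^(3 + 1) + 3 + 1 = 85; next = 84
base 3: 84 = 3^(3 + 1) + 3; at 4: 4^(4 + 1) + 4 = 1028; next = 1027
base 4: 1027 = 4^(4 + 1) + 3; at 5: 5^(5 + 1) + 3 = 15628; next = 15627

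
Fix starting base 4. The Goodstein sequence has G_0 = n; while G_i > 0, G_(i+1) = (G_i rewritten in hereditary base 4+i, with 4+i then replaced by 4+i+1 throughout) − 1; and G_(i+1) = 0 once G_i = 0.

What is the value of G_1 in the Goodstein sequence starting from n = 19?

base 4: 19 = 4^2 + 3; at 5: 5^2 + 3 = 28; next = 27
base 5: 27 = 5^2 + 2; at 6: 6^2 + 2 = 38; next = 37

27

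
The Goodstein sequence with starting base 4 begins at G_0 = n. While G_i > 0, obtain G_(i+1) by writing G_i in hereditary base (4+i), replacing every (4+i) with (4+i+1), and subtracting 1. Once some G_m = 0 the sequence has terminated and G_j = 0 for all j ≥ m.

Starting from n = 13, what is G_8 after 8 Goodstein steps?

(0) 13|_4 = 3·4 + 1 ↦ 3·5 + 1|_5 = 16 ⇒ 15
(1) 15|_5 = 3·5 ↦ 3·6|_6 = 18 ⇒ 17
(2) 17|_6 = 2·6 + 5 ↦ 2·7 + 5|_7 = 19 ⇒ 18
(3) 18|_7 = 2·7 + 4 ↦ 2·8 + 4|_8 = 20 ⇒ 19
(4) 19|_8 = 2·8 + 3 ↦ 2·9 + 3|_9 = 21 ⇒ 20
(5) 20|_9 = 2·9 + 2 ↦ 2·10 + 2|_10 = 22 ⇒ 21
(6) 21|_10 = 2·10 + 1 ↦ 2·11 + 1|_11 = 23 ⇒ 22
(7) 22|_11 = 2·11 ↦ 2·12|_12 = 24 ⇒ 23

23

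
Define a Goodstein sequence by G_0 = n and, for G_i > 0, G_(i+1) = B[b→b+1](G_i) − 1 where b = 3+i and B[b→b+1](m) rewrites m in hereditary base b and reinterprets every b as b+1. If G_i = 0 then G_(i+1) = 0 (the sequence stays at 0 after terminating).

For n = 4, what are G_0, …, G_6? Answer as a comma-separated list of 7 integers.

4, 4, 4, 3, 2, 1, 0

base 3: 4 = 3 + 1; at 4: 4 + 1 = 5; next = 4
base 4: 4 = 4; at 5: 5 = 5; next = 4
base 5: 4 = 4; at 6: 4 = 4; next = 3
base 6: 3 = 3; at 7: 3 = 3; next = 2
base 7: 2 = 2; at 8: 2 = 2; next = 1
base 8: 1 = 1; at 9: 1 = 1; next = 0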